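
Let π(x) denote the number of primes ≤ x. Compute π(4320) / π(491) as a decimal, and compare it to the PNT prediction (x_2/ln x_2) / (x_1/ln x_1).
π(4320)/π(491) = 590/94 ≈ 6.2766;  PNT prediction ≈ 6.5128.

π(491) = 94 and π(4320) = 590, so π(4320)/π(491) ≈ 6.2766. The PNT-predicted ratio is (4320/ln(4320)) / (491/ln(491)) ≈ 6.5128. The two agree to within a few percent, as expected.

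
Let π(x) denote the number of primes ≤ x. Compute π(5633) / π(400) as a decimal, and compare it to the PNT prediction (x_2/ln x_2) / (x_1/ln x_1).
π(5633)/π(400) = 739/78 ≈ 9.4744;  PNT prediction ≈ 9.7697.

π(400) = 78 and π(5633) = 739, so π(5633)/π(400) ≈ 9.4744. The PNT-predicted ratio is (5633/ln(5633)) / (400/ln(400)) ≈ 9.7697. The two agree to within a few percent, as expected.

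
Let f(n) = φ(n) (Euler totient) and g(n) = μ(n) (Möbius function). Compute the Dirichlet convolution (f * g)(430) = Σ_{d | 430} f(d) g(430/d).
(φ * μ)(430) = 0

Divisors of 430: [1, 2, 5, 10, 43, 86, 215, 430]. For each d | 430:
  d = 1: φ(1) · μ(430/1) = 1 · -1 = -1
  d = 2: φ(2) · μ(430/2) = 1 · 1 = 1
  d = 5: φ(5) · μ(430/5) = 4 · 1 = 4
  d = 10: φ(10) · μ(430/10) = 4 · -1 = -4
  d = 43: φ(43) · μ(430/43) = 42 · 1 = 42
  d = 86: φ(86) · μ(430/86) = 42 · -1 = -42
  d = 215: φ(215) · μ(430/215) = 168 · -1 = -168
  d = 430: φ(430) · μ(430/430) = 168 · 1 = 168
Summing: (φ * μ)(430) = -1 + 1 + 4 + -4 + 42 + -42 + -168 + 168 = 0.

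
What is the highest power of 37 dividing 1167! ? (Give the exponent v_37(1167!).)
v_37(1167!) = 31

Legendre's formula: v_p(n!) = Σ_{k ≥ 1} ⌊n / p^k⌋. For p = 37, n = 1167, the terms are:
  ⌊1167/37^1⌋ = ⌊1167/37⌋ = 31
(the next term ⌊1167/37^2⌋ = 0, terminating the sum). Summing: v_37(1167!) = 31 = 31.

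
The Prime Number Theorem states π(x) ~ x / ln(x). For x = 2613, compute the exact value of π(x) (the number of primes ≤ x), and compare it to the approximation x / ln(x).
π(2613) = 379;  x/ln(x) ≈ 332.09;  relative error ≈ 12.38%.

Directly count primes up to 2613: π(2613) = 379. The PNT approximation gives 2613/ln(2613) ≈ 2613/7.86825 ≈ 332.09. Relative error (π(x) − x/ln(x)) / π(x) ≈ 12.38%; the approximation is known to undercount slightly (Li(x) is a better estimate).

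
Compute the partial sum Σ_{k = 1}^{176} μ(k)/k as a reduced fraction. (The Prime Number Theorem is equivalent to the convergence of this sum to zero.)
Σ μ(k)/k = -291895861671370214401988773976597804369856804354890517841750669749/27764983964554203230141949225149376041830084932479143674493613998285

Values of μ(k) for 1 ≤ k ≤ 176: μ(1) = 1, μ(2) = -1, μ(3) = -1, μ(5) = -1, μ(6) = 1, μ(7) = -1, μ(10) = 1, μ(11) = -1, μ(13) = -1, μ(14) = 1, μ(15) = 1, μ(17) = -1, μ(19) = -1, μ(21) = 1, μ(22) = 1, μ(23) = -1, μ(26) = 1, μ(29) = -1, μ(30) = -1, μ(31) = -1, μ(33) = 1, μ(34) = 1, μ(35) = 1, μ(37) = -1, μ(38) = 1, μ(39) = 1, μ(41) = -1, μ(42) = -1, μ(43) = -1, μ(46) = 1, μ(47) = -1, μ(51) = 1, μ(53) = -1, μ(55) = 1, μ(57) = 1, μ(58) = 1, μ(59) = -1, μ(61) = -1, μ(62) = 1, μ(65) = 1, μ(66) = -1, μ(67) = -1, μ(69) = 1, μ(70) = -1, μ(71) = -1, μ(73) = -1, μ(74) = 1, μ(77) = 1, μ(78) = -1, μ(79) = -1, μ(82) = 1, μ(83) = -1, μ(85) = 1, μ(86) = 1, μ(87) = 1, μ(89) = -1, μ(91) = 1, μ(93) = 1, μ(94) = 1, μ(95) = 1, μ(97) = -1, μ(101) = -1, μ(102) = -1, μ(103) = -1, μ(105) = -1, μ(106) = 1, μ(107) = -1, μ(109) = -1, μ(110) = -1, μ(111) = 1, μ(113) = -1, μ(114) = -1, μ(115) = 1, μ(118) = 1, μ(119) = 1, μ(122) = 1, μ(123) = 1, μ(127) = -1, μ(129) = 1, μ(130) = -1, μ(131) = -1, μ(133) = 1, μ(134) = 1, μ(137) = -1, μ(138) = -1, μ(139) = -1, μ(141) = 1, μ(142) = 1, μ(143) = 1, μ(145) = 1, μ(146) = 1, μ(149) = -1, μ(151) = -1, μ(154) = -1, μ(155) = 1, μ(157) = -1, μ(158) = 1, μ(159) = 1, μ(161) = 1, μ(163) = -1, μ(165) = -1, μ(166) = 1, μ(167) = -1, μ(170) = -1, μ(173) = -1, μ(174) = -1, with μ = 0 on non-squarefree integers. Summing μ(k)/k for k where μ(k) ≠ 0 gives -291895861671370214401988773976597804369856804354890517841750669749/27764983964554203230141949225149376041830084932479143674493613998285 ≈ -0.0105. (PNT ⟺ this sum → 0 as n → ∞.)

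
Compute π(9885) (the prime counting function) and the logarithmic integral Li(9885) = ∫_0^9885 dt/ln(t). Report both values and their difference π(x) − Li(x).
π(9885) = 1219;  Li(9885) ≈ 1233.64;  π(x) − Li(x) ≈ -14.64.

Direct count of primes ≤ 9885 gives π(9885) = 1219. Numerical evaluation of the logarithmic integral gives Li(9885) ≈ 1233.64. The difference π(x) − Li(x) ≈ -14.64 is typically negative for small/moderate x (Li(x) overestimates), though Littlewood's theorem shows this sign changes infinitely often.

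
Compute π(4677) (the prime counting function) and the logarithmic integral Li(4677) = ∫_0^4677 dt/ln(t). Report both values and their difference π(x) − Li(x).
π(4677) = 632;  Li(4677) ≈ 646.21;  π(x) − Li(x) ≈ -14.21.

Direct count of primes ≤ 4677 gives π(4677) = 632. Numerical evaluation of the logarithmic integral gives Li(4677) ≈ 646.21. The difference π(x) − Li(x) ≈ -14.21 is typically negative for small/moderate x (Li(x) overestimates), though Littlewood's theorem shows this sign changes infinitely often.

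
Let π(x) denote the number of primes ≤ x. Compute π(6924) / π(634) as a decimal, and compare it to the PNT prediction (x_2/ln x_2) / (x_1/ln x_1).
π(6924)/π(634) = 890/115 ≈ 7.7391;  PNT prediction ≈ 7.9685.

π(634) = 115 and π(6924) = 890, so π(6924)/π(634) ≈ 7.7391. The PNT-predicted ratio is (6924/ln(6924)) / (634/ln(634)) ≈ 7.9685. The two agree to within a few percent, as expected.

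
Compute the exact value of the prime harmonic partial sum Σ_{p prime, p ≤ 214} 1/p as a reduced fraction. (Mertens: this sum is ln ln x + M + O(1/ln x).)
Σ 1/p = 3215488142498485484492183158345029261034221047849345857469577412562094716564064084247/1645783550795210387735581011435590727981167322669649249414629852197255934130751870910

π(214) = 47, so the primes ≤ 214 are [2, 3, 5, 7, 11, 13, 17, 19, 23, 29, 31, 37, 41, 43, 47, 53, 59, 61, 67, 71, 73, 79, 83, 89, 97, 101, 103, 107, 109, 113, 127, 131, 137, 139, 149, 151, 157, 163, 167, 173, 179, 181, 191, 193, 197, 199, 211]. Summing 1/p over these primes: 3215488142498485484492183158345029261034221047849345857469577412562094716564064084247/1645783550795210387735581011435590727981167322669649249414629852197255934130751870910 ≈ 1.9538. Mertens estimate ln ln(214) + 0.2615 ≈ 1.9416.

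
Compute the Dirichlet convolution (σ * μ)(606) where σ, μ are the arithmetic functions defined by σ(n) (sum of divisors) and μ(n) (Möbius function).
(σ * μ)(606) = 606

Divisors of 606: [1, 2, 3, 6, 101, 202, 303, 606]. For each d | 606:
  d = 1: σ(1) · μ(606/1) = 1 · -1 = -1
  d = 2: σ(2) · μ(606/2) = 3 · 1 = 3
  d = 3: σ(3) · μ(606/3) = 4 · 1 = 4
  d = 6: σ(6) · μ(606/6) = 12 · -1 = -12
  d = 101: σ(101) · μ(606/101) = 102 · 1 = 102
  d = 202: σ(202) · μ(606/202) = 306 · -1 = -306
  d = 303: σ(303) · μ(606/303) = 408 · -1 = -408
  d = 606: σ(606) · μ(606/606) = 1224 · 1 = 1224
Summing: (σ * μ)(606) = -1 + 3 + 4 + -12 + 102 + -306 + -408 + 1224 = 606.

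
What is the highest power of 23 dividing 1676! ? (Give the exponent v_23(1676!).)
v_23(1676!) = 75

Legendre's formula: v_p(n!) = Σ_{k ≥ 1} ⌊n / p^k⌋. For p = 23, n = 1676, the terms are:
  ⌊1676/23^1⌋ = ⌊1676/23⌋ = 72
  ⌊1676/23^2⌋ = ⌊1676/529⌋ = 3
(the next term ⌊1676/23^3⌋ = 0, terminating the sum). Summing: v_23(1676!) = 72 + 3 = 75.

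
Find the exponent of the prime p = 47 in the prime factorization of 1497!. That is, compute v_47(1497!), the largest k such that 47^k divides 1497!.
v_47(1497!) = 31

Legendre's formula: v_p(n!) = Σ_{k ≥ 1} ⌊n / p^k⌋. For p = 47, n = 1497, the terms are:
  ⌊1497/47^1⌋ = ⌊1497/47⌋ = 31
(the next term ⌊1497/47^2⌋ = 0, terminating the sum). Summing: v_47(1497!) = 31 = 31.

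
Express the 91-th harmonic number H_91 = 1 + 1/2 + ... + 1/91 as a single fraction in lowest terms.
H_91 = 3661081314759399341652108474601318124261/718766754945489455304472257065075294400

Direct summation: H_91 = 1 + 1/2 + ... + 1/91. The least common denominator is lcm(1, ..., 91) = 718766754945489455304472257065075294400; over this denominator the numerator is 718766754945489455304472257065075294400 + 359383377472744727652236128532537647200 + 239588918315163151768157419021691764800 + 179691688736372363826118064266268823600 + 143753350989097891060894451413015058880 + 119794459157581575884078709510845882400 + 102680964992212779329210322437867899200 + 89845844368186181913059032133134411800 + 79862972771721050589385806340563921600 + 71876675494548945530447225706507529440 + 65342432267771768664042932460461390400 + 59897229578790787942039354755422941200 + 55289750380422265792651712081928868800 + 51340482496106389664605161218933949600 + 47917783663032630353631483804338352960 + 44922922184093090956529516066567205900 + 42280397349734673841439544533239723200 + 39931486385860525294692903170281960800 + 37829829207657339752866960898161857600 + 35938337747274472765223612853253764720 + 34226988330737593109736774145955966400 + 32671216133885884332021466230230695200 + 31250728475890845882803141611525012800 + 29948614789395393971019677377711470600 + 28750670197819578212178890282603011776 + 27644875190211132896325856040964434400 + 26620990923907016863128602113521307200 + 25670241248053194832302580609466974800 + 24785060515361705355326629553968113600 + 23958891831516315176815741902169176480 + 23186024353080305009821685711776622400 + 22461461092046545478264758033283602950 + 21780810755923922888014310820153796800 + 21140198674867336920719772266619861600 + 20536192998442555865842064487573579840 + 19965743192930262647346451585140980400 + 19426128512040255548769520461218251200 + 18914914603828669876433480449080928800 + 18429916793474088597550570693976289600 + 17969168873637236382611806426626882360 + 17530896462085108665962737977196958400 + 17113494165368796554868387072977983200 + 16715505928964871053592378071280820800 + 16335608066942942166010733115115347600 + 15972594554344210117877161268112784320 + 15625364237945422941401570805762506400 + 15292909679691265006478133129044155200 + 14974307394697696985509838688855735300 + 14668709284601825618458617491123985600 + 14375335098909789106089445141301505888 + 14093465783244891280479848177746574400 + 13822437595105566448162928020482217200 + 13561636885763951986876835038963684800 + 13310495461953508431564301056760653600 + 13068486453554353732808586492092278080 + 12835120624026597416151290304733487400 + 12609943069219113250955653632720619200 + 12392530257680852677663314776984056800 + 12182487371957448394991055204492801600 + 11979445915758157588407870951084588240 + 11783061556483433693515938640411070400 + 11593012176540152504910842855888311200 + 11408996110245864369912258048651988800 + 11230730546023272739132379016641801475 + 11057950076084453158530342416385773760 + 10890405377961961444007155410076898400 + 10727862014111782914992123239777243200 + 10570099337433668460359886133309930800 + 10416909491963615294267713870508337600 + 10268096499221277932921032243786789920 + 10123475421767457116964397986832046400 + 9982871596465131323673225792570490200 + 9846119930760129524718798041987332800 + 9713064256020127774384760230609125600 + 9583556732606526070726296760867670592 + 9457457301914334938216740224540464400 + 9334633181110252666291847494351627200 + 9214958396737044298775285346988144800 + 9098313353740372851955345026140193600 + 8984584436818618191305903213313441180 + 8873663641302338954376200704507102400 + 8765448231042554332981368988598479200 + 8659840421029993437403280205603316800 + 8556747082684398277434193536488991600 + 8456079469946934768287908906647944640 + 8357752964482435526796189035640410400 + 8261686838453901785108876517989371200 + 8167804033471471083005366557557673800 + 8076030954443701744994070304101969600 + 7986297277172105058938580634056392160 + 7898535768631752256093101725989838400 = 3661081314759399341652108474601318124261, so H_91 = 3661081314759399341652108474601318124261/718766754945489455304472257065075294400 (already in lowest terms) ≈ 5.09356. (The PNT-adjacent estimate ln(91) + γ ≈ 5.08808 matches within O(1/n).)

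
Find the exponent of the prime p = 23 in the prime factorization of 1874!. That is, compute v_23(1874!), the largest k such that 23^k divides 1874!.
v_23(1874!) = 84

Legendre's formula: v_p(n!) = Σ_{k ≥ 1} ⌊n / p^k⌋. For p = 23, n = 1874, the terms are:
  ⌊1874/23^1⌋ = ⌊1874/23⌋ = 81
  ⌊1874/23^2⌋ = ⌊1874/529⌋ = 3
(the next term ⌊1874/23^3⌋ = 0, terminating the sum). Summing: v_23(1874!) = 81 + 3 = 84.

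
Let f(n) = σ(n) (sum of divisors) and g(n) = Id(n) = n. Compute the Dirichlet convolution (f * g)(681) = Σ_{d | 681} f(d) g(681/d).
(σ * Id)(681) = 3185

Divisors of 681: [1, 3, 227, 681]. For each d | 681:
  d = 1: σ(1) · Id(681/1) = 1 · 681 = 681
  d = 3: σ(3) · Id(681/3) = 4 · 227 = 908
  d = 227: σ(227) · Id(681/227) = 228 · 3 = 684
  d = 681: σ(681) · Id(681/681) = 912 · 1 = 912
Summing: (σ * Id)(681) = 681 + 908 + 684 + 912 = 3185.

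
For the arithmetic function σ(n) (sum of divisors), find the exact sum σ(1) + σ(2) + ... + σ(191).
Σ_{n ≤ 191} σ(n) = 29982

Compute σ(n) for each 1 ≤ n ≤ 191: σ(1) = 1, σ(2) = 3, σ(3) = 4, σ(4) = 7, σ(5) = 6, σ(6) = 12, σ(7) = 8, σ(8) = 15, σ(9) = 13, σ(10) = 18, σ(11) = 12, σ(12) = 28, σ(13) = 14, σ(14) = 24, σ(15) = 24, σ(16) = 31, σ(17) = 18, σ(18) = 39, σ(19) = 20, σ(20) = 42, σ(21) = 32, σ(22) = 36, σ(23) = 24, σ(24) = 60, σ(25) = 31, σ(26) = 42, σ(27) = 40, σ(28) = 56, σ(29) = 30, σ(30) = 72, σ(31) = 32, σ(32) = 63, σ(33) = 48, σ(34) = 54, σ(35) = 48, σ(36) = 91, σ(37) = 38, σ(38) = 60, σ(39) = 56, σ(40) = 90, σ(41) = 42, σ(42) = 96, σ(43) = 44, σ(44) = 84, σ(45) = 78, σ(46) = 72, σ(47) = 48, σ(48) = 124, σ(49) = 57, σ(50) = 93, σ(51) = 72, σ(52) = 98, σ(53) = 54, σ(54) = 120, σ(55) = 72, σ(56) = 120, σ(57) = 80, σ(58) = 90, σ(59) = 60, σ(60) = 168, σ(61) = 62, σ(62) = 96, σ(63) = 104, σ(64) = 127, σ(65) = 84, σ(66) = 144, σ(67) = 68, σ(68) = 126, σ(69) = 96, σ(70) = 144, σ(71) = 72, σ(72) = 195, σ(73) = 74, σ(74) = 114, σ(75) = 124, σ(76) = 140, σ(77) = 96, σ(78) = 168, σ(79) = 80, σ(80) = 186, σ(81) = 121, σ(82) = 126, σ(83) = 84, σ(84) = 224, σ(85) = 108, σ(86) = 132, σ(87) = 120, σ(88) = 180, σ(89) = 90, σ(90) = 234, σ(91) = 112, σ(92) = 168, σ(93) = 128, σ(94) = 144, σ(95) = 120, σ(96) = 252, σ(97) = 98, σ(98) = 171, σ(99) = 156, σ(100) = 217, σ(101) = 102, σ(102) = 216, σ(103) = 104, σ(104) = 210, σ(105) = 192, σ(106) = 162, σ(107) = 108, σ(108) = 280, σ(109) = 110, σ(110) = 216, σ(111) = 152, σ(112) = 248, σ(113) = 114, σ(114) = 240, σ(115) = 144, σ(116) = 210, σ(117) = 182, σ(118) = 180, σ(119) = 144, σ(120) = 360, σ(121) = 133, σ(122) = 186, σ(123) = 168, σ(124) = 224, σ(125) = 156, σ(126) = 312, σ(127) = 128, σ(128) = 255, σ(129) = 176, σ(130) = 252, σ(131) = 132, σ(132) = 336, σ(133) = 160, σ(134) = 204, σ(135) = 240, σ(136) = 270, σ(137) = 138, σ(138) = 288, σ(139) = 140, σ(140) = 336, σ(141) = 192, σ(142) = 216, σ(143) = 168, σ(144) = 403, σ(145) = 180, σ(146) = 222, σ(147) = 228, σ(148) = 266, σ(149) = 150, σ(150) = 372, σ(151) = 152, σ(152) = 300, σ(153) = 234, σ(154) = 288, σ(155) = 192, σ(156) = 392, σ(157) = 158, σ(158) = 240, σ(159) = 216, σ(160) = 378, σ(161) = 192, σ(162) = 363, σ(163) = 164, σ(164) = 294, σ(165) = 288, σ(166) = 252, σ(167) = 168, σ(168) = 480, σ(169) = 183, σ(170) = 324, σ(171) = 260, σ(172) = 308, σ(173) = 174, σ(174) = 360, σ(175) = 248, σ(176) = 372, σ(177) = 240, σ(178) = 270, σ(179) = 180, σ(180) = 546, σ(181) = 182, σ(182) = 336, σ(183) = 248, σ(184) = 360, σ(185) = 228, σ(186) = 384, σ(187) = 216, σ(188) = 336, σ(189) = 320, σ(190) = 360, σ(191) = 192. Summing all 191 values: 29982. (Average order: Σ_{n ≤ x} σ(n) ~ (π²/12) x². For x = 191, (π²/12)·191² ≈ 30004.42.)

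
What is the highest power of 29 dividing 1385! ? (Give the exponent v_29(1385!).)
v_29(1385!) = 48

Legendre's formula: v_p(n!) = Σ_{k ≥ 1} ⌊n / p^k⌋. For p = 29, n = 1385, the terms are:
  ⌊1385/29^1⌋ = ⌊1385/29⌋ = 47
  ⌊1385/29^2⌋ = ⌊1385/841⌋ = 1
(the next term ⌊1385/29^3⌋ = 0, terminating the sum). Summing: v_29(1385!) = 47 + 1 = 48.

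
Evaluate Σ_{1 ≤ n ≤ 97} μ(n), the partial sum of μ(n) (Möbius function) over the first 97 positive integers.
Σ_{n ≤ 97} μ(n) = 1

Compute μ(n) for each 1 ≤ n ≤ 97: μ(1) = 1, μ(2) = -1, μ(3) = -1, μ(4) = 0, μ(5) = -1, μ(6) = 1, μ(7) = -1, μ(8) = 0, μ(9) = 0, μ(10) = 1, μ(11) = -1, μ(12) = 0, μ(13) = -1, μ(14) = 1, μ(15) = 1, μ(16) = 0, μ(17) = -1, μ(18) = 0, μ(19) = -1, μ(20) = 0, μ(21) = 1, μ(22) = 1, μ(23) = -1, μ(24) = 0, μ(25) = 0, μ(26) = 1, μ(27) = 0, μ(28) = 0, μ(29) = -1, μ(30) = -1, μ(31) = -1, μ(32) = 0, μ(33) = 1, μ(34) = 1, μ(35) = 1, μ(36) = 0, μ(37) = -1, μ(38) = 1, μ(39) = 1, μ(40) = 0, μ(41) = -1, μ(42) = -1, μ(43) = -1, μ(44) = 0, μ(45) = 0, μ(46) = 1, μ(47) = -1, μ(48) = 0, μ(49) = 0, μ(50) = 0, μ(51) = 1, μ(52) = 0, μ(53) = -1, μ(54) = 0, μ(55) = 1, μ(56) = 0, μ(57) = 1, μ(58) = 1, μ(59) = -1, μ(60) = 0, μ(61) = -1, μ(62) = 1, μ(63) = 0, μ(64) = 0, μ(65) = 1, μ(66) = -1, μ(67) = -1, μ(68) = 0, μ(69) = 1, μ(70) = -1, μ(71) = -1, μ(72) = 0, μ(73) = -1, μ(74) = 1, μ(75) = 0, μ(76) = 0, μ(77) = 1, μ(78) = -1, μ(79) = -1, μ(80) = 0, μ(81) = 0, μ(82) = 1, μ(83) = -1, μ(84) = 0, μ(85) = 1, μ(86) = 1, μ(87) = 1, μ(88) = 0, μ(89) = -1, μ(90) = 0, μ(91) = 1, μ(92) = 0, μ(93) = 1, μ(94) = 1, μ(95) = 1, μ(96) = 0, μ(97) = -1. Summing all 97 values: 1. (Mertens function M(x) = Σ_{n ≤ x} μ(n); on average M(x) should be small (PNT ⟺ M(x) = o(x)).)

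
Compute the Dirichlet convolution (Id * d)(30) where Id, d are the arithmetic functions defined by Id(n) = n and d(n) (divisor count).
(Id * d)(30) = 140

Divisors of 30: [1, 2, 3, 5, 6, 10, 15, 30]. For each d | 30:
  d = 1: Id(1) · d(30/1) = 1 · 8 = 8
  d = 2: Id(2) · d(30/2) = 2 · 4 = 8
  d = 3: Id(3) · d(30/3) = 3 · 4 = 12
  d = 5: Id(5) · d(30/5) = 5 · 4 = 20
  d = 6: Id(6) · d(30/6) = 6 · 2 = 12
  d = 10: Id(10) · d(30/10) = 10 · 2 = 20
  d = 15: Id(15) · d(30/15) = 15 · 2 = 30
  d = 30: Id(30) · d(30/30) = 30 · 1 = 30
Summing: (Id * d)(30) = 8 + 8 + 12 + 20 + 12 + 20 + 30 + 30 = 140.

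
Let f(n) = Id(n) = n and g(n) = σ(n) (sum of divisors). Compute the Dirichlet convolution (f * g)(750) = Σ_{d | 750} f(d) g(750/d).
(Id * σ)(750) = 20510

Divisors of 750: [1, 2, 3, 5, 6, 10, 15, 25, 30, 50, 75, 125, 150, 250, 375, 750]. For each d | 750:
  d = 1: Id(1) · σ(750/1) = 1 · 1872 = 1872
  d = 2: Id(2) · σ(750/2) = 2 · 624 = 1248
  d = 3: Id(3) · σ(750/3) = 3 · 468 = 1404
  d = 5: Id(5) · σ(750/5) = 5 · 372 = 1860
  d = 6: Id(6) · σ(750/6) = 6 · 156 = 936
  d = 10: Id(10) · σ(750/10) = 10 · 124 = 1240
  d = 15: Id(15) · σ(750/15) = 15 · 93 = 1395
  d = 25: Id(25) · σ(750/25) = 25 · 72 = 1800
  d = 30: Id(30) · σ(750/30) = 30 · 31 = 930
  d = 50: Id(50) · σ(750/50) = 50 · 24 = 1200
  d = 75: Id(75) · σ(750/75) = 75 · 18 = 1350
  d = 125: Id(125) · σ(750/125) = 125 · 12 = 1500
  d = 150: Id(150) · σ(750/150) = 150 · 6 = 900
  d = 250: Id(250) · σ(750/250) = 250 · 4 = 1000
  d = 375: Id(375) · σ(750/375) = 375 · 3 = 1125
  d = 750: Id(750) · σ(750/750) = 750 · 1 = 750
Summing: (Id * σ)(750) = 1872 + 1248 + 1404 + 1860 + 936 + 1240 + 1395 + 1800 + 930 + 1200 + 1350 + 1500 + 900 + 1000 + 1125 + 750 = 20510.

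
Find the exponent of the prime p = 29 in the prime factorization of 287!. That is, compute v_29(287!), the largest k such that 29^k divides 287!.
v_29(287!) = 9

Legendre's formula: v_p(n!) = Σ_{k ≥ 1} ⌊n / p^k⌋. For p = 29, n = 287, the terms are:
  ⌊287/29^1⌋ = ⌊287/29⌋ = 9
(the next term ⌊287/29^2⌋ = 0, terminating the sum). Summing: v_29(287!) = 9 = 9.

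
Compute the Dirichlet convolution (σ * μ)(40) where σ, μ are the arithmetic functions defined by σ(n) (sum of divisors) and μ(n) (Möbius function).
(σ * μ)(40) = 40

Divisors of 40: [1, 2, 4, 5, 8, 10, 20, 40]. For each d | 40:
  d = 1: σ(1) · μ(40/1) = 1 · 0 = 0
  d = 2: σ(2) · μ(40/2) = 3 · 0 = 0
  d = 4: σ(4) · μ(40/4) = 7 · 1 = 7
  d = 5: σ(5) · μ(40/5) = 6 · 0 = 0
  d = 8: σ(8) · μ(40/8) = 15 · -1 = -15
  d = 10: σ(10) · μ(40/10) = 18 · 0 = 0
  d = 20: σ(20) · μ(40/20) = 42 · -1 = -42
  d = 40: σ(40) · μ(40/40) = 90 · 1 = 90
Summing: (σ * μ)(40) = 0 + 0 + 7 + 0 + -15 + 0 + -42 + 90 = 40.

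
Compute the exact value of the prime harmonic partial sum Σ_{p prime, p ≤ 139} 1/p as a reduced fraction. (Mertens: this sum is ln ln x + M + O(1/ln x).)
Σ 1/p = 18825509850919239131453102166593625244431364344421618363/10014646650599190067509233131649940057366334653200433090

π(139) = 34, so the primes ≤ 139 are [2, 3, 5, 7, 11, 13, 17, 19, 23, 29, 31, 37, 41, 43, 47, 53, 59, 61, 67, 71, 73, 79, 83, 89, 97, 101, 103, 107, 109, 113, 127, 131, 137, 139]. Summing 1/p over these primes: 18825509850919239131453102166593625244431364344421618363/10014646650599190067509233131649940057366334653200433090 ≈ 1.8798. Mertens estimate ln ln(139) + 0.2615 ≈ 1.8577.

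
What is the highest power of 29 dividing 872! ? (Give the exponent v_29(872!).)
v_29(872!) = 31

Legendre's formula: v_p(n!) = Σ_{k ≥ 1} ⌊n / p^k⌋. For p = 29, n = 872, the terms are:
  ⌊872/29^1⌋ = ⌊872/29⌋ = 30
  ⌊872/29^2⌋ = ⌊872/841⌋ = 1
(the next term ⌊872/29^3⌋ = 0, terminating the sum). Summing: v_29(872!) = 30 + 1 = 31.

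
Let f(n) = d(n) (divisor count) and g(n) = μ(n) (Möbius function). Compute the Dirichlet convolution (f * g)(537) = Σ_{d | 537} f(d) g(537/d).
(d * μ)(537) = 1

Divisors of 537: [1, 3, 179, 537]. For each d | 537:
  d = 1: d(1) · μ(537/1) = 1 · 1 = 1
  d = 3: d(3) · μ(537/3) = 2 · -1 = -2
  d = 179: d(179) · μ(537/179) = 2 · -1 = -2
  d = 537: d(537) · μ(537/537) = 4 · 1 = 4
Summing: (d * μ)(537) = 1 + -2 + -2 + 4 = 1.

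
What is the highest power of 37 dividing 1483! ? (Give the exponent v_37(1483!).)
v_37(1483!) = 41

Legendre's formula: v_p(n!) = Σ_{k ≥ 1} ⌊n / p^k⌋. For p = 37, n = 1483, the terms are:
  ⌊1483/37^1⌋ = ⌊1483/37⌋ = 40
  ⌊1483/37^2⌋ = ⌊1483/1369⌋ = 1
(the next term ⌊1483/37^3⌋ = 0, terminating the sum). Summing: v_37(1483!) = 40 + 1 = 41.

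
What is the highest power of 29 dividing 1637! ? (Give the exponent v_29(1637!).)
v_29(1637!) = 57

Legendre's formula: v_p(n!) = Σ_{k ≥ 1} ⌊n / p^k⌋. For p = 29, n = 1637, the terms are:
  ⌊1637/29^1⌋ = ⌊1637/29⌋ = 56
  ⌊1637/29^2⌋ = ⌊1637/841⌋ = 1
(the next term ⌊1637/29^3⌋ = 0, terminating the sum). Summing: v_29(1637!) = 56 + 1 = 57.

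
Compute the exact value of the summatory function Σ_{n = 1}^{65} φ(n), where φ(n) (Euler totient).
Σ_{n ≤ 65} φ(n) = 1308

Compute φ(n) for each 1 ≤ n ≤ 65: φ(1) = 1, φ(2) = 1, φ(3) = 2, φ(4) = 2, φ(5) = 4, φ(6) = 2, φ(7) = 6, φ(8) = 4, φ(9) = 6, φ(10) = 4, φ(11) = 10, φ(12) = 4, φ(13) = 12, φ(14) = 6, φ(15) = 8, φ(16) = 8, φ(17) = 16, φ(18) = 6, φ(19) = 18, φ(20) = 8, φ(21) = 12, φ(22) = 10, φ(23) = 22, φ(24) = 8, φ(25) = 20, φ(26) = 12, φ(27) = 18, φ(28) = 12, φ(29) = 28, φ(30) = 8, φ(31) = 30, φ(32) = 16, φ(33) = 20, φ(34) = 16, φ(35) = 24, φ(36) = 12, φ(37) = 36, φ(38) = 18, φ(39) = 24, φ(40) = 16, φ(41) = 40, φ(42) = 12, φ(43) = 42, φ(44) = 20, φ(45) = 24, φ(46) = 22, φ(47) = 46, φ(48) = 16, φ(49) = 42, φ(50) = 20, φ(51) = 32, φ(52) = 24, φ(53) = 52, φ(54) = 18, φ(55) = 40, φ(56) = 24, φ(57) = 36, φ(58) = 28, φ(59) = 58, φ(60) = 16, φ(61) = 60, φ(62) = 30, φ(63) = 36, φ(64) = 32, φ(65) = 48. Summing all 65 values: 1308. (Average order: Σ_{n ≤ x} φ(n) ~ (3/π²) x². For x = 65, (3/π²)·65² ≈ 1284.25.)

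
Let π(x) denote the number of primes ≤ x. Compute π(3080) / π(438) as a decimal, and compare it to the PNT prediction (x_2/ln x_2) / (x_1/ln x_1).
π(3080)/π(438) = 440/84 ≈ 5.2381;  PNT prediction ≈ 5.3245.

π(438) = 84 and π(3080) = 440, so π(3080)/π(438) ≈ 5.2381. The PNT-predicted ratio is (3080/ln(3080)) / (438/ln(438)) ≈ 5.3245. The two agree to within a few percent, as expected.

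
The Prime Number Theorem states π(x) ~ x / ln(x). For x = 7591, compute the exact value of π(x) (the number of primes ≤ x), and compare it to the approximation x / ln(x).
π(7591) = 965;  x/ln(x) ≈ 849.61;  relative error ≈ 11.96%.

Directly count primes up to 7591: π(7591) = 965. The PNT approximation gives 7591/ln(7591) ≈ 7591/8.93472 ≈ 849.61. Relative error (π(x) − x/ln(x)) / π(x) ≈ 11.96%; the approximation is known to undercount slightly (Li(x) is a better estimate).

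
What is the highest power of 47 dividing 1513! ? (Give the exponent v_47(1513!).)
v_47(1513!) = 32

Legendre's formula: v_p(n!) = Σ_{k ≥ 1} ⌊n / p^k⌋. For p = 47, n = 1513, the terms are:
  ⌊1513/47^1⌋ = ⌊1513/47⌋ = 32
(the next term ⌊1513/47^2⌋ = 0, terminating the sum). Summing: v_47(1513!) = 32 = 32.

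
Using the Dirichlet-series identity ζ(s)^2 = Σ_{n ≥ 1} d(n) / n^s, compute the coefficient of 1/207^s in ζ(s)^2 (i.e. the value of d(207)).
d(207) = 6

ζ(s)^2 = (Σ 1/m^s)(Σ 1/k^s). The coefficient of 1/n^s in the product is the number of ordered pairs (m, k) with mk = n, which equals d(n). For n = 207, divisors are [1, 3, 9, 23, 69, 207], so d(207) = 6.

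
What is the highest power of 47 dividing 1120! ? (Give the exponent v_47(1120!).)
v_47(1120!) = 23

Legendre's formula: v_p(n!) = Σ_{k ≥ 1} ⌊n / p^k⌋. For p = 47, n = 1120, the terms are:
  ⌊1120/47^1⌋ = ⌊1120/47⌋ = 23
(the next term ⌊1120/47^2⌋ = 0, terminating the sum). Summing: v_47(1120!) = 23 = 23.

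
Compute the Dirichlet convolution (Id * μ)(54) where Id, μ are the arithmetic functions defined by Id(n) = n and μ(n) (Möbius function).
(Id * μ)(54) = 18

Divisors of 54: [1, 2, 3, 6, 9, 18, 27, 54]. For each d | 54:
  d = 1: Id(1) · μ(54/1) = 1 · 0 = 0
  d = 2: Id(2) · μ(54/2) = 2 · 0 = 0
  d = 3: Id(3) · μ(54/3) = 3 · 0 = 0
  d = 6: Id(6) · μ(54/6) = 6 · 0 = 0
  d = 9: Id(9) · μ(54/9) = 9 · 1 = 9
  d = 18: Id(18) · μ(54/18) = 18 · -1 = -18
  d = 27: Id(27) · μ(54/27) = 27 · -1 = -27
  d = 54: Id(54) · μ(54/54) = 54 · 1 = 54
Summing: (Id * μ)(54) = 0 + 0 + 0 + 0 + 9 + -18 + -27 + 54 = 18.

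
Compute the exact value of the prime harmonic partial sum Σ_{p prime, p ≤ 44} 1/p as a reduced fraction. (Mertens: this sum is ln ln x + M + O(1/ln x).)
Σ 1/p = 21460568175640361/13082761331670030

π(44) = 14, so the primes ≤ 44 are [2, 3, 5, 7, 11, 13, 17, 19, 23, 29, 31, 37, 41, 43]. Summing 1/p over these primes: 21460568175640361/13082761331670030 ≈ 1.6404. Mertens estimate ln ln(44) + 0.2615 ≈ 1.5923.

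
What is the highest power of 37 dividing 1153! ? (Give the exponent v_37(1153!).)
v_37(1153!) = 31

Legendre's formula: v_p(n!) = Σ_{k ≥ 1} ⌊n / p^k⌋. For p = 37, n = 1153, the terms are:
  ⌊1153/37^1⌋ = ⌊1153/37⌋ = 31
(the next term ⌊1153/37^2⌋ = 0, terminating the sum). Summing: v_37(1153!) = 31 = 31.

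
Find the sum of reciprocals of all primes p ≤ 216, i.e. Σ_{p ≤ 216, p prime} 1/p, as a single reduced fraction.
Σ 1/p = 3215488142498485484492183158345029261034221047849345857469577412562094716564064084247/1645783550795210387735581011435590727981167322669649249414629852197255934130751870910

π(216) = 47, so the primes ≤ 216 are [2, 3, 5, 7, 11, 13, 17, 19, 23, 29, 31, 37, 41, 43, 47, 53, 59, 61, 67, 71, 73, 79, 83, 89, 97, 101, 103, 107, 109, 113, 127, 131, 137, 139, 149, 151, 157, 163, 167, 173, 179, 181, 191, 193, 197, 199, 211]. Summing 1/p over these primes: 3215488142498485484492183158345029261034221047849345857469577412562094716564064084247/1645783550795210387735581011435590727981167322669649249414629852197255934130751870910 ≈ 1.9538. Mertens estimate ln ln(216) + 0.2615 ≈ 1.9433.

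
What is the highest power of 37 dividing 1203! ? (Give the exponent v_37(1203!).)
v_37(1203!) = 32

Legendre's formula: v_p(n!) = Σ_{k ≥ 1} ⌊n / p^k⌋. For p = 37, n = 1203, the terms are:
  ⌊1203/37^1⌋ = ⌊1203/37⌋ = 32
(the next term ⌊1203/37^2⌋ = 0, terminating the sum). Summing: v_37(1203!) = 32 = 32.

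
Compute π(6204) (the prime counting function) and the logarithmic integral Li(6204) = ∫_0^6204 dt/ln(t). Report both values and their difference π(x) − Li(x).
π(6204) = 807;  Li(6204) ≈ 823.82;  π(x) − Li(x) ≈ -16.82.

Direct count of primes ≤ 6204 gives π(6204) = 807. Numerical evaluation of the logarithmic integral gives Li(6204) ≈ 823.82. The difference π(x) − Li(x) ≈ -16.82 is typically negative for small/moderate x (Li(x) overestimates), though Littlewood's theorem shows this sign changes infinitely often.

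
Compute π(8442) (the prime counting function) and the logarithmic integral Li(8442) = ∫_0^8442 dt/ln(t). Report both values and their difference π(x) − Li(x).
π(8442) = 1055;  Li(8442) ≈ 1075.45;  π(x) − Li(x) ≈ -20.45.

Direct count of primes ≤ 8442 gives π(8442) = 1055. Numerical evaluation of the logarithmic integral gives Li(8442) ≈ 1075.45. The difference π(x) − Li(x) ≈ -20.45 is typically negative for small/moderate x (Li(x) overestimates), though Littlewood's theorem shows this sign changes infinitely often.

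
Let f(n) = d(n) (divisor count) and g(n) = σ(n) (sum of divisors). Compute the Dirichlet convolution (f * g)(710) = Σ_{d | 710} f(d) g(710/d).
(d * σ)(710) = 2960

Divisors of 710: [1, 2, 5, 10, 71, 142, 355, 710]. For each d | 710:
  d = 1: d(1) · σ(710/1) = 1 · 1296 = 1296
  d = 2: d(2) · σ(710/2) = 2 · 432 = 864
  d = 5: d(5) · σ(710/5) = 2 · 216 = 432
  d = 10: d(10) · σ(710/10) = 4 · 72 = 288
  d = 71: d(71) · σ(710/71) = 2 · 18 = 36
  d = 142: d(142) · σ(710/142) = 4 · 6 = 24
  d = 355: d(355) · σ(710/355) = 4 · 3 = 12
  d = 710: d(710) · σ(710/710) = 8 · 1 = 8
Summing: (d * σ)(710) = 1296 + 864 + 432 + 288 + 36 + 24 + 12 + 8 = 2960.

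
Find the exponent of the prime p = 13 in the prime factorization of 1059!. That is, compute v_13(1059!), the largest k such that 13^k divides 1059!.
v_13(1059!) = 87

Legendre's formula: v_p(n!) = Σ_{k ≥ 1} ⌊n / p^k⌋. For p = 13, n = 1059, the terms are:
  ⌊1059/13^1⌋ = ⌊1059/13⌋ = 81
  ⌊1059/13^2⌋ = ⌊1059/169⌋ = 6
(the next term ⌊1059/13^3⌋ = 0, terminating the sum). Summing: v_13(1059!) = 81 + 6 = 87.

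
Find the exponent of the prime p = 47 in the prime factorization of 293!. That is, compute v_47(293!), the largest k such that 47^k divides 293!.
v_47(293!) = 6

Legendre's formula: v_p(n!) = Σ_{k ≥ 1} ⌊n / p^k⌋. For p = 47, n = 293, the terms are:
  ⌊293/47^1⌋ = ⌊293/47⌋ = 6
(the next term ⌊293/47^2⌋ = 0, terminating the sum). Summing: v_47(293!) = 6 = 6.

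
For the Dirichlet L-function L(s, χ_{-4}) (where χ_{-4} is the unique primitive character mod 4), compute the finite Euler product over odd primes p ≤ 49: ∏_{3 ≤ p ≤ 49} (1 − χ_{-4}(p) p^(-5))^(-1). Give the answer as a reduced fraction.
∏ = 7508883803148623376075754946450365737429310788606076172798130278074505/7537845509642297199917174706861149114875564283464393121061743521431552

The odd primes p ≤ 49 are [3, 5, 7, 11, 13, 17, 19, 23, 29, 31, 37, 41, 43, 47]. For each, χ(p) = 1 if p ≡ 1 mod 4, χ(p) = −1 if p ≡ 3 mod 4. Taking (1 − χ(p)/p^5)^(-1) = p^5/(p^5 − χ(p)): (1 − (-1)/3^5)^(-1) · (1 − (1)/5^5)^(-1) · (1 − (-1)/7^5)^(-1) · (1 − (-1)/11^5)^(-1) · (1 − (1)/13^5)^(-1) · (1 − (1)/17^5)^(-1) · (1 − (-1)/19^5)^(-1) · (1 − (-1)/23^5)^(-1) · (1 − (1)/29^5)^(-1) · (1 − (-1)/31^5)^(-1) · (1 − (1)/37^5)^(-1) · (1 − (1)/41^5)^(-1) · (1 − (-1)/43^5)^(-1) · (1 − (-1)/47^5)^(-1) = 7508883803148623376075754946450365737429310788606076172798130278074505/7537845509642297199917174706861149114875564283464393121061743521431552.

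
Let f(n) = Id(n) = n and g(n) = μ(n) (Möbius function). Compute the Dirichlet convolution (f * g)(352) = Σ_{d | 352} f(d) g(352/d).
(Id * μ)(352) = 160

Divisors of 352: [1, 2, 4, 8, 11, 16, 22, 32, 44, 88, 176, 352]. For each d | 352:
  d = 1: Id(1) · μ(352/1) = 1 · 0 = 0
  d = 2: Id(2) · μ(352/2) = 2 · 0 = 0
  d = 4: Id(4) · μ(352/4) = 4 · 0 = 0
  d = 8: Id(8) · μ(352/8) = 8 · 0 = 0
  d = 11: Id(11) · μ(352/11) = 11 · 0 = 0
  d = 16: Id(16) · μ(352/16) = 16 · 1 = 16
  d = 22: Id(22) · μ(352/22) = 22 · 0 = 0
  d = 32: Id(32) · μ(352/32) = 32 · -1 = -32
  d = 44: Id(44) · μ(352/44) = 44 · 0 = 0
  d = 88: Id(88) · μ(352/88) = 88 · 0 = 0
  d = 176: Id(176) · μ(352/176) = 176 · -1 = -176
  d = 352: Id(352) · μ(352/352) = 352 · 1 = 352
Summing: (Id * μ)(352) = 0 + 0 + 0 + 0 + 0 + 16 + 0 + -32 + 0 + 0 + -176 + 352 = 160.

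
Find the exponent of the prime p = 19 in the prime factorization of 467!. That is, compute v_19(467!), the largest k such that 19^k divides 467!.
v_19(467!) = 25

Legendre's formula: v_p(n!) = Σ_{k ≥ 1} ⌊n / p^k⌋. For p = 19, n = 467, the terms are:
  ⌊467/19^1⌋ = ⌊467/19⌋ = 24
  ⌊467/19^2⌋ = ⌊467/361⌋ = 1
(the next term ⌊467/19^3⌋ = 0, terminating the sum). Summing: v_19(467!) = 24 + 1 = 25.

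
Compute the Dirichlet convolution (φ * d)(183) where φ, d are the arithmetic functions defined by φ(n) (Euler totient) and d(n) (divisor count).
(φ * d)(183) = 248

Divisors of 183: [1, 3, 61, 183]. For each d | 183:
  d = 1: φ(1) · d(183/1) = 1 · 4 = 4
  d = 3: φ(3) · d(183/3) = 2 · 2 = 4
  d = 61: φ(61) · d(183/61) = 60 · 2 = 120
  d = 183: φ(183) · d(183/183) = 120 · 1 = 120
Summing: (φ * d)(183) = 4 + 4 + 120 + 120 = 248.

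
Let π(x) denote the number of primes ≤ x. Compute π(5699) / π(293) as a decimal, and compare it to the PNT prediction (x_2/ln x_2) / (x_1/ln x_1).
π(5699)/π(293) = 750/62 ≈ 12.0968;  PNT prediction ≈ 12.7754.

π(293) = 62 and π(5699) = 750, so π(5699)/π(293) ≈ 12.0968. The PNT-predicted ratio is (5699/ln(5699)) / (293/ln(293)) ≈ 12.7754. The two agree to within a few percent, as expected.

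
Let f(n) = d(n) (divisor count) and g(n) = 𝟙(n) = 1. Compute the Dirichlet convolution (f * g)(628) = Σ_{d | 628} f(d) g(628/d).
(d * 𝟙)(628) = 18

Divisors of 628: [1, 2, 4, 157, 314, 628]. For each d | 628:
  d = 1: d(1) · 𝟙(628/1) = 1 · 1 = 1
  d = 2: d(2) · 𝟙(628/2) = 2 · 1 = 2
  d = 4: d(4) · 𝟙(628/4) = 3 · 1 = 3
  d = 157: d(157) · 𝟙(628/157) = 2 · 1 = 2
  d = 314: d(314) · 𝟙(628/314) = 4 · 1 = 4
  d = 628: d(628) · 𝟙(628/628) = 6 · 1 = 6
Summing: (d * 𝟙)(628) = 1 + 2 + 3 + 2 + 4 + 6 = 18.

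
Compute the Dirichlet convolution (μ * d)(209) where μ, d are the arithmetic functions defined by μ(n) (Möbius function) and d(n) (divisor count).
(μ * d)(209) = 1

Divisors of 209: [1, 11, 19, 209]. For each d | 209:
  d = 1: μ(1) · d(209/1) = 1 · 4 = 4
  d = 11: μ(11) · d(209/11) = -1 · 2 = -2
  d = 19: μ(19) · d(209/19) = -1 · 2 = -2
  d = 209: μ(209) · d(209/209) = 1 · 1 = 1
Summing: (μ * d)(209) = 4 + -2 + -2 + 1 = 1.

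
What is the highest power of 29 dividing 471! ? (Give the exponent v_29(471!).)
v_29(471!) = 16

Legendre's formula: v_p(n!) = Σ_{k ≥ 1} ⌊n / p^k⌋. For p = 29, n = 471, the terms are:
  ⌊471/29^1⌋ = ⌊471/29⌋ = 16
(the next term ⌊471/29^2⌋ = 0, terminating the sum). Summing: v_29(471!) = 16 = 16.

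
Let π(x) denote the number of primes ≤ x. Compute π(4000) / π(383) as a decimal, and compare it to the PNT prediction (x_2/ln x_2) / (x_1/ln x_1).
π(4000)/π(383) = 550/76 ≈ 7.2368;  PNT prediction ≈ 7.4898.

π(383) = 76 and π(4000) = 550, so π(4000)/π(383) ≈ 7.2368. The PNT-predicted ratio is (4000/ln(4000)) / (383/ln(383)) ≈ 7.4898. The two agree to within a few percent, as expected.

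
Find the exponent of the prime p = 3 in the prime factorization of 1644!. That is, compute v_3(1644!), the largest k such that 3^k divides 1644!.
v_3(1644!) = 818

Legendre's formula: v_p(n!) = Σ_{k ≥ 1} ⌊n / p^k⌋. For p = 3, n = 1644, the terms are:
  ⌊1644/3^1⌋ = ⌊1644/3⌋ = 548
  ⌊1644/3^2⌋ = ⌊1644/9⌋ = 182
  ⌊1644/3^3⌋ = ⌊1644/27⌋ = 60
  ⌊1644/3^4⌋ = ⌊1644/81⌋ = 20
  ⌊1644/3^5⌋ = ⌊1644/243⌋ = 6
  ⌊1644/3^6⌋ = ⌊1644/729⌋ = 2
(the next term ⌊1644/3^7⌋ = 0, terminating the sum). Summing: v_3(1644!) = 548 + 182 + 60 + 20 + 6 + 2 = 818.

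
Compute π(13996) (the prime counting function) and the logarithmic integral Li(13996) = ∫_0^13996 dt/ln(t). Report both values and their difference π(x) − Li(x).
π(13996) = 1650;  Li(13996) ≈ 1671.84;  π(x) − Li(x) ≈ -21.84.

Direct count of primes ≤ 13996 gives π(13996) = 1650. Numerical evaluation of the logarithmic integral gives Li(13996) ≈ 1671.84. The difference π(x) − Li(x) ≈ -21.84 is typically negative for small/moderate x (Li(x) overestimates), though Littlewood's theorem shows this sign changes infinitely often.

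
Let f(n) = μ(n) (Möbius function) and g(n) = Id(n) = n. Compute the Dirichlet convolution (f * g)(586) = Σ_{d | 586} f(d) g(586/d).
(μ * Id)(586) = 292

Divisors of 586: [1, 2, 293, 586]. For each d | 586:
  d = 1: μ(1) · Id(586/1) = 1 · 586 = 586
  d = 2: μ(2) · Id(586/2) = -1 · 293 = -293
  d = 293: μ(293) · Id(586/293) = -1 · 2 = -2
  d = 586: μ(586) · Id(586/586) = 1 · 1 = 1
Summing: (μ * Id)(586) = 586 + -293 + -2 + 1 = 292.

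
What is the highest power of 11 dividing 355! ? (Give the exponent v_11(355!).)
v_11(355!) = 34

Legendre's formula: v_p(n!) = Σ_{k ≥ 1} ⌊n / p^k⌋. For p = 11, n = 355, the terms are:
  ⌊355/11^1⌋ = ⌊355/11⌋ = 32
  ⌊355/11^2⌋ = ⌊355/121⌋ = 2
(the next term ⌊355/11^3⌋ = 0, terminating the sum). Summing: v_11(355!) = 32 + 2 = 34.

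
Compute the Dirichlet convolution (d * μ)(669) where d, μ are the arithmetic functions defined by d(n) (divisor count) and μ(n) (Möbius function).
(d * μ)(669) = 1

Divisors of 669: [1, 3, 223, 669]. For each d | 669:
  d = 1: d(1) · μ(669/1) = 1 · 1 = 1
  d = 3: d(3) · μ(669/3) = 2 · -1 = -2
  d = 223: d(223) · μ(669/223) = 2 · -1 = -2
  d = 669: d(669) · μ(669/669) = 4 · 1 = 4
Summing: (d * μ)(669) = 1 + -2 + -2 + 4 = 1.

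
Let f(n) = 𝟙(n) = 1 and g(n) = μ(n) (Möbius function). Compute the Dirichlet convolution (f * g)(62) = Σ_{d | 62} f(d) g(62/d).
(𝟙 * μ)(62) = 0

Divisors of 62: [1, 2, 31, 62]. For each d | 62:
  d = 1: 𝟙(1) · μ(62/1) = 1 · 1 = 1
  d = 2: 𝟙(2) · μ(62/2) = 1 · -1 = -1
  d = 31: 𝟙(31) · μ(62/31) = 1 · -1 = -1
  d = 62: 𝟙(62) · μ(62/62) = 1 · 1 = 1
Summing: (𝟙 * μ)(62) = 1 + -1 + -1 + 1 = 0.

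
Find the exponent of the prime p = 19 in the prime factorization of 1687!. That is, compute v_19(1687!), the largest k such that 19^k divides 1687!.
v_19(1687!) = 92

Legendre's formula: v_p(n!) = Σ_{k ≥ 1} ⌊n / p^k⌋. For p = 19, n = 1687, the terms are:
  ⌊1687/19^1⌋ = ⌊1687/19⌋ = 88
  ⌊1687/19^2⌋ = ⌊1687/361⌋ = 4
(the next term ⌊1687/19^3⌋ = 0, terminating the sum). Summing: v_19(1687!) = 88 + 4 = 92.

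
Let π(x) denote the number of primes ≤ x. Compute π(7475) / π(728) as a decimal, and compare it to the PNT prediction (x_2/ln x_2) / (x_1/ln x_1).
π(7475)/π(728) = 945/129 ≈ 7.3256;  PNT prediction ≈ 7.5867.

π(728) = 129 and π(7475) = 945, so π(7475)/π(728) ≈ 7.3256. The PNT-predicted ratio is (7475/ln(7475)) / (728/ln(728)) ≈ 7.5867. The two agree to within a few percent, as expected.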